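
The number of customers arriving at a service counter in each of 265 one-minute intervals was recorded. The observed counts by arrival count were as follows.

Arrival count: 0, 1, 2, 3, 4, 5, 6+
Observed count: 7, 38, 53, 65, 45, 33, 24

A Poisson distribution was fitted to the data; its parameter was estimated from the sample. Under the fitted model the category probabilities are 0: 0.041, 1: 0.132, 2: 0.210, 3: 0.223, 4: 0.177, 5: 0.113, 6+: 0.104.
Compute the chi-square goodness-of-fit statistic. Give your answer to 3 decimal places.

Expected counts E_i = n·p_i: 265×0.041 = 10.865, 265×0.132 = 34.98, 265×0.210 = 55.65, 265×0.223 = 59.095, 265×0.177 = 46.905, 265×0.113 = 29.945, 265×0.104 = 27.56.
0: (7 − 10.865)²/10.865 = 14.938225/10.865 = 1.3749
1: (38 − 34.98)²/34.98 = 9.1204/34.98 = 0.2607
2: (53 − 55.65)²/55.65 = 7.0225/55.65 = 0.1262
3: (65 − 59.095)²/59.095 = 34.869025/59.095 = 0.5901
4: (45 − 46.905)²/46.905 = 3.629025/46.905 = 0.0774
5: (33 − 29.945)²/29.945 = 9.333025/29.945 = 0.3117
6+: (24 − 27.56)²/27.56 = 12.6736/27.56 = 0.4599
Sum = 3.201

3.201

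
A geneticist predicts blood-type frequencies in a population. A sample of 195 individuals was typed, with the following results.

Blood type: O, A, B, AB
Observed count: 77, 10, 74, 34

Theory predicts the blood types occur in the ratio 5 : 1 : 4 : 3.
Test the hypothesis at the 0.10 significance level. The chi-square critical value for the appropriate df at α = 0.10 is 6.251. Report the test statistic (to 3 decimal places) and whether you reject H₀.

7.676; reject

Ratio total = 13. Expected counts: 195×5/13 = 75, 195×1/13 = 15, 195×4/13 = 60, 195×3/13 = 45.
χ² = (77−75)²/75 + (10−15)²/15 + (74−60)²/60 + (34−45)²/45
   = 0.0533 + 1.6667 + 3.2667 + 2.6889
Sum = 7.676
df = 3. Since 7.676 > 6.251, we reject H₀.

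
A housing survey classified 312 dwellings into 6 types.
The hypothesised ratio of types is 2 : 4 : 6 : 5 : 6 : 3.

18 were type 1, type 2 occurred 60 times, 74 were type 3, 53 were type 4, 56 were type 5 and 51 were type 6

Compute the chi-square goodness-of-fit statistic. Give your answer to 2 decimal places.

15.18

Ratio total = 26. Expected counts: 312×2/26 = 24, 312×4/26 = 48, 312×6/26 = 72, 312×5/26 = 60, 312×6/26 = 72, 312×3/26 = 36.
χ² = (18−24)²/24 + (60−48)²/48 + (74−72)²/72 + (53−60)²/60 + (56−72)²/72 + (51−36)²/36
   = 1.500 + 3.000 + 0.056 + 0.817 + 3.556 + 6.250
Sum = 15.18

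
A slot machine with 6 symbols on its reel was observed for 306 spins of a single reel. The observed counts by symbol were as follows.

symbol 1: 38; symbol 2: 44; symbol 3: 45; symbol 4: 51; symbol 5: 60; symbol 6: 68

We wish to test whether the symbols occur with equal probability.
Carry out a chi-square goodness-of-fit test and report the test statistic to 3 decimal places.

12.235

Under H₀ each category has probability 1/6, so each expected count is 306/6 = 51.
cat           O        E   (O−E)²/E
symbol 1     38       51     3.3137
symbol 2     44       51     0.9608
symbol 3     45       51     0.7059
symbol 4     51       51     0.0000
symbol 5     60       51     1.5882
symbol 6     68       51     5.6667
Sum = 12.235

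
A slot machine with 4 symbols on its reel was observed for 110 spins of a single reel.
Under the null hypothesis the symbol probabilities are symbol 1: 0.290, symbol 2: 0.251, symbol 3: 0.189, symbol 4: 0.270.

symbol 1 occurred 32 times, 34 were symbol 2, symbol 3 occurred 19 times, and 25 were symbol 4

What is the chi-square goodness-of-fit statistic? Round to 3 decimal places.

Expected counts E_i = n·p_i: 110×0.290 = 31.9, 110×0.251 = 27.61, 110×0.189 = 20.79, 110×0.270 = 29.7.
symbol 1: (32 − 31.9)²/31.9 = 0.01/31.9 = 0.0003
symbol 2: (34 − 27.61)²/27.61 = 40.8321/27.61 = 1.4789
symbol 3: (19 − 20.79)²/20.79 = 3.2041/20.79 = 0.1541
symbol 4: (25 − 29.7)²/29.7 = 22.09/29.7 = 0.7438
Sum = 2.377

2.377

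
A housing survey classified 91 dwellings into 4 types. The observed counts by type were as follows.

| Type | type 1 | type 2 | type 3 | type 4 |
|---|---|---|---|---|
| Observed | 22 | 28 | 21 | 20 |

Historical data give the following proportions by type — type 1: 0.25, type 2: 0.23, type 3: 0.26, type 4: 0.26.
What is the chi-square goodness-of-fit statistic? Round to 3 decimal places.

3.278

Expected counts E_i = n·p_i: 91×0.25 = 22.75, 91×0.23 = 20.93, 91×0.26 = 23.66, 91×0.26 = 23.66.
cat         O        E   (O−E)²/E
type 1     22    22.75     0.0247
type 2     28    20.93     2.3882
type 3     21    23.66     0.2991
type 4     20    23.66     0.5662
Sum = 3.278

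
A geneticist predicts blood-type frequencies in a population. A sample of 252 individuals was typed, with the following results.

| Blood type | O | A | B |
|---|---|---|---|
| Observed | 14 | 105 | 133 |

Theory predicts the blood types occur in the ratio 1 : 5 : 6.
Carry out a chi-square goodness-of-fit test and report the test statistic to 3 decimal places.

2.722

Ratio total = 12. Expected counts: 252×1/12 = 21, 252×5/12 = 105, 252×6/12 = 126.
cat         O        E   (O−E)²/E
O          14       21     2.3333
A         105      105     0.0000
B         133      126     0.3889
Sum = 2.722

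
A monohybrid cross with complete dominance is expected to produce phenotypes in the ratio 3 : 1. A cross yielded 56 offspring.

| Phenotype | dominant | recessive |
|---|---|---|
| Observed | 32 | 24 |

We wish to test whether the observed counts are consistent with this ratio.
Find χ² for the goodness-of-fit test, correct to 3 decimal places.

Ratio total = 4. Expected counts: 56×3/4 = 42, 56×1/4 = 14.
cat            O        E   (O−E)²/E
dominant      32       42     2.3810
recessive     24       14     7.1429
Sum = 9.524

9.524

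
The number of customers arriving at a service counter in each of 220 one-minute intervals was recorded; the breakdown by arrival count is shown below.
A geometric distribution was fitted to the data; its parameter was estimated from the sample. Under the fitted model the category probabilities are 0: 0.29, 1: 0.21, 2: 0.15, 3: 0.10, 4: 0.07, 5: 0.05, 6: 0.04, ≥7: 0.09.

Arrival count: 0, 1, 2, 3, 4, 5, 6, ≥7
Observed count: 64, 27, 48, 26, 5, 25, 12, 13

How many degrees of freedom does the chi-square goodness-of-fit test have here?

There are k = 8 categories and 1 parameter estimated from the data, so df = 8 − 1 − 1 = 6.

6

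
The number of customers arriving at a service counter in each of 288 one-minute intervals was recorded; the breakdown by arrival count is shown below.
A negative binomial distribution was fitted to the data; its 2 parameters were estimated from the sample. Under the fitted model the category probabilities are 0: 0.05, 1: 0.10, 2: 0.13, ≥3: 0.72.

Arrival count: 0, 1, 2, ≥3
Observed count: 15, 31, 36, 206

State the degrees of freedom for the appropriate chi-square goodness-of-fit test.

1

There are k = 4 categories and 2 parameters estimated from the data, so df = 4 − 1 − 2 = 1.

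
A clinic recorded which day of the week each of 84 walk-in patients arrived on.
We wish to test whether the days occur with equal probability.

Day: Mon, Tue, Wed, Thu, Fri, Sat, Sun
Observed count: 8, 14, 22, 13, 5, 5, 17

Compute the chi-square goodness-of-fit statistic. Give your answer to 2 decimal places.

20.33

Under H₀ each category has probability 1/7, so each expected count is 84/7 = 12.
χ² = (8−12)²/12 + (14−12)²/12 + (22−12)²/12 + (13−12)²/12 + (5−12)²/12 + (5−12)²/12 + (17−12)²/12
   = 1.333 + 0.333 + 8.333 + 0.083 + 4.083 + 4.083 + 2.083
Sum = 20.33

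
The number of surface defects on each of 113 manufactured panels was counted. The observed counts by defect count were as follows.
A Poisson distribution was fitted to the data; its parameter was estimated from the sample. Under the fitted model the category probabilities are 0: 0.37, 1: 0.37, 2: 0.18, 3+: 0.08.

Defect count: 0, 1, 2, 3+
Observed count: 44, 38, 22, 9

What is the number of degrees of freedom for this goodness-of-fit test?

2

There are k = 4 categories and 1 parameter estimated from the data, so df = 4 − 1 − 1 = 2.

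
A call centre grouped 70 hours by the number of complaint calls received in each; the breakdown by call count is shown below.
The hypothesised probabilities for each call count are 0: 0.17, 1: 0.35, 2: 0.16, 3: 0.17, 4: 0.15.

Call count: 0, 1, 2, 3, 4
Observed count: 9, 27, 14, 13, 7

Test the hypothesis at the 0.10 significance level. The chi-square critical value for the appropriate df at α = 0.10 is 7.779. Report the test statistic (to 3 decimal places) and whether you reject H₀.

Expected counts E_i = n·p_i: 70×0.17 = 11.9, 70×0.35 = 24.5, 70×0.16 = 11.2, 70×0.17 = 11.9, 70×0.15 = 10.5.
χ² = (9−11.9)²/11.9 + (27−24.5)²/24.5 + (14−11.2)²/11.2 + (13−11.9)²/11.9 + (7−10.5)²/10.5
   = 0.7067 + 0.2551 + 0.7000 + 0.1017 + 1.1667
Sum = 2.930
df = 4. Since 2.930 < 7.779, we do not reject H₀.

2.930; do not reject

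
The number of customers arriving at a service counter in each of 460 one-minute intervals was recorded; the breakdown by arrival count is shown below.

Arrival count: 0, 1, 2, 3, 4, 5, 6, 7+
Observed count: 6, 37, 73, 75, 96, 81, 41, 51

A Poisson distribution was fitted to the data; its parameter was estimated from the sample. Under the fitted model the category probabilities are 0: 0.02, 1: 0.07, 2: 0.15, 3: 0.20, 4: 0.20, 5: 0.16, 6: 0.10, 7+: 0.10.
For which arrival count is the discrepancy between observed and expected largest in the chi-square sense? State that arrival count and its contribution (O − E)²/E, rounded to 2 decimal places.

Expected counts E_i = n·p_i: 460×0.02 = 9.2, 460×0.07 = 32.2, 460×0.15 = 69, 460×0.20 = 92, 460×0.20 = 92, 460×0.16 = 73.6, 460×0.10 = 46, 460×0.10 = 46.
χ² = (6−9.2)²/9.2 + (37−32.2)²/32.2 + (73−69)²/69 + (75−92)²/92 + (96−92)²/92 + (81−73.6)²/73.6 + (41−46)²/46 + (51−46)²/46
   = 1.113 + 0.716 + 0.232 + 3.141 + 0.174 + 0.744 + 0.543 + 0.543
The largest term is for 3: 3.14.

3, 3.14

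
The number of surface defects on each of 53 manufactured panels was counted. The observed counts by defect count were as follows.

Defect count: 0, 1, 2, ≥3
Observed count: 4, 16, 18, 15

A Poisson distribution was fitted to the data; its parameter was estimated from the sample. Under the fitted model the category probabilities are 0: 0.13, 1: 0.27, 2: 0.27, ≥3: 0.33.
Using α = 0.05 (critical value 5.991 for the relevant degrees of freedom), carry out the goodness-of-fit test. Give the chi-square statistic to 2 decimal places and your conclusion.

Expected counts E_i = n·p_i: 53×0.13 = 6.89, 53×0.27 = 14.31, 53×0.27 = 14.31, 53×0.33 = 17.49.
0: (4 − 6.89)²/6.89 = 8.3521/6.89 = 1.212
1: (16 − 14.31)²/14.31 = 2.8561/14.31 = 0.200
2: (18 − 14.31)²/14.31 = 13.6161/14.31 = 0.952
≥3: (15 − 17.49)²/17.49 = 6.2001/17.49 = 0.354
Sum = 2.72
df = 2. Since 2.72 < 5.991, we do not reject H₀.

2.72; do not reject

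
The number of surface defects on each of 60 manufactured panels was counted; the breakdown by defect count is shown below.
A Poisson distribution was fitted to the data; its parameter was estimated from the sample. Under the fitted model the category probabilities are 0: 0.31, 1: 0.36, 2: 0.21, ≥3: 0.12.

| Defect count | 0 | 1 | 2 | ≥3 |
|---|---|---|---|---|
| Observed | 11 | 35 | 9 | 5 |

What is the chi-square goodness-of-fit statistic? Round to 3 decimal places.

Expected counts E_i = n·p_i: 60×0.31 = 18.6, 60×0.36 = 21.6, 60×0.21 = 12.6, 60×0.12 = 7.2.
cat         O        E   (O−E)²/E
0          11     18.6     3.1054
1          35     21.6     8.3130
2           9     12.6     1.0286
≥3          5      7.2     0.6722
Sum = 13.119

13.119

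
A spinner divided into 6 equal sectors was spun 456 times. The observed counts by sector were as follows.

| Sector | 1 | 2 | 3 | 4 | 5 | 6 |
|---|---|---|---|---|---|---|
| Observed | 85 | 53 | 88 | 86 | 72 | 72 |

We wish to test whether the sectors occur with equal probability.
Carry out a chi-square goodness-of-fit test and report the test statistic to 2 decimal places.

11.66

Expected count for each of the 6 categories: 456/6 = 76.
cat         O        E   (O−E)²/E
1          85       76      1.066
2          53       76      6.961
3          88       76      1.895
4          86       76      1.316
5          72       76      0.211
6          72       76      0.211
Sum = 11.66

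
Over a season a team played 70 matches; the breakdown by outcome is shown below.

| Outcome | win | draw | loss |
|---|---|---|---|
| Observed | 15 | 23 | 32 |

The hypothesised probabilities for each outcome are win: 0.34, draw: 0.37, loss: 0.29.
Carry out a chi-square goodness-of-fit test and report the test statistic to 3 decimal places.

10.322

Expected counts E_i = n·p_i: 70×0.34 = 23.8, 70×0.37 = 25.9, 70×0.29 = 20.3.
win: (15 − 23.8)²/23.8 = 77.44/23.8 = 3.2538
draw: (23 − 25.9)²/25.9 = 8.41/25.9 = 0.3247
loss: (32 − 20.3)²/20.3 = 136.89/20.3 = 6.7433
Sum = 10.322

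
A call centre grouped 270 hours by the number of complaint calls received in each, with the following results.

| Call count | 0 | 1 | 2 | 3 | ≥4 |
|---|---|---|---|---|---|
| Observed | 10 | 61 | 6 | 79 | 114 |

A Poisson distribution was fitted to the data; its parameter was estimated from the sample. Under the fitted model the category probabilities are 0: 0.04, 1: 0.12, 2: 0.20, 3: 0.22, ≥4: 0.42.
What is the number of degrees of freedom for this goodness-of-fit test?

There are k = 5 categories and 1 parameter estimated from the data, so df = 5 − 1 − 1 = 3.

3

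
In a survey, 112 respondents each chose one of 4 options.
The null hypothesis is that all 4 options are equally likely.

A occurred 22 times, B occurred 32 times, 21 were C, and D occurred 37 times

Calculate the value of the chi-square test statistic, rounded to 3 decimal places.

6.500

Expected count for each of the 4 categories: 112/4 = 28.
cat         O        E   (O−E)²/E
A          22       28     1.2857
B          32       28     0.5714
C          21       28     1.7500
D          37       28     2.8929
Sum = 6.500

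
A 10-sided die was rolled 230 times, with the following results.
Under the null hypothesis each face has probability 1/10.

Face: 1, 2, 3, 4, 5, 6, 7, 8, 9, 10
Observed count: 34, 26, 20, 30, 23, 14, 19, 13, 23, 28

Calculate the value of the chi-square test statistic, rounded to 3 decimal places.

17.826

Under H₀ each category has probability 1/10, so each expected count is 230/10 = 23.
1: (34 − 23)²/23 = 121/23 = 5.2609
2: (26 − 23)²/23 = 9/23 = 0.3913
3: (20 − 23)²/23 = 9/23 = 0.3913
4: (30 − 23)²/23 = 49/23 = 2.1304
5: (23 − 23)²/23 = 0/23 = 0.0000
6: (14 − 23)²/23 = 81/23 = 3.5217
7: (19 − 23)²/23 = 16/23 = 0.6957
8: (13 − 23)²/23 = 100/23 = 4.3478
9: (23 − 23)²/23 = 0/23 = 0.0000
10: (28 − 23)²/23 = 25/23 = 1.0870
Sum = 17.826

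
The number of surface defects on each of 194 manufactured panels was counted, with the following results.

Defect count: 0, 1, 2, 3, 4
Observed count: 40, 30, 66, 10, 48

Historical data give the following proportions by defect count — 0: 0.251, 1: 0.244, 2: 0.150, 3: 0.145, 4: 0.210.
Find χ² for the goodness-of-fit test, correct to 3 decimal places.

Expected counts E_i = n·p_i: 194×0.251 = 48.694, 194×0.244 = 47.336, 194×0.150 = 29.1, 194×0.145 = 28.13, 194×0.210 = 40.74.
cat         O        E   (O−E)²/E
0          40   48.694     1.5523
1          30   47.336     6.3490
2          66     29.1    46.7907
3          10    28.13    11.6849
4          48    40.74     1.2938
Sum = 67.671

67.671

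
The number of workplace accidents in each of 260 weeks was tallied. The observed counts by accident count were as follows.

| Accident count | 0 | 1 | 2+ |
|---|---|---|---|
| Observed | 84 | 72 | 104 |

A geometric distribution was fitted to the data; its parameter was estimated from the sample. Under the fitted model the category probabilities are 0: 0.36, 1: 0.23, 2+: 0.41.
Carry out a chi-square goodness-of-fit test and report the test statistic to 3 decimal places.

Expected counts E_i = n·p_i: 260×0.36 = 93.6, 260×0.23 = 59.8, 260×0.41 = 106.6.
cat         O        E   (O−E)²/E
0          84     93.6     0.9846
1          72     59.8     2.4890
2+        104    106.6     0.0634
Sum = 3.537

3.537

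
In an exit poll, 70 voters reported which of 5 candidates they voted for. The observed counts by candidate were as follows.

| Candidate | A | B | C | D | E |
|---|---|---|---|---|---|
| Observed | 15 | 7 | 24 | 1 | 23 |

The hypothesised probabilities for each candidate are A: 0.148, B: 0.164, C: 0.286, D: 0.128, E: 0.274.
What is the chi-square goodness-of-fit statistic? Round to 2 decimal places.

Expected counts E_i = n·p_i: 70×0.148 = 10.36, 70×0.164 = 11.48, 70×0.286 = 20.02, 70×0.128 = 8.96, 70×0.274 = 19.18.
χ² = (15−10.36)²/10.36 + (7−11.48)²/11.48 + (24−20.02)²/20.02 + (1−8.96)²/8.96 + (23−19.18)²/19.18
   = 2.078 + 1.748 + 0.791 + 7.072 + 0.761
Sum = 12.45

12.45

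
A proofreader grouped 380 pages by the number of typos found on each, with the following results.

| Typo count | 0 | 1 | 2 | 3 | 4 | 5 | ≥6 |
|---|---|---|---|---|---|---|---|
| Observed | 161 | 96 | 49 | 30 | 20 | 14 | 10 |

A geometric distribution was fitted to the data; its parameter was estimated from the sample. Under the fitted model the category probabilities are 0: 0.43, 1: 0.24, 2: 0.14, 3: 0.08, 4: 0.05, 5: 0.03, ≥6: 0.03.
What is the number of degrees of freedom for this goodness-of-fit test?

There are k = 7 categories and 1 parameter estimated from the data, so df = 7 − 1 − 1 = 5.

5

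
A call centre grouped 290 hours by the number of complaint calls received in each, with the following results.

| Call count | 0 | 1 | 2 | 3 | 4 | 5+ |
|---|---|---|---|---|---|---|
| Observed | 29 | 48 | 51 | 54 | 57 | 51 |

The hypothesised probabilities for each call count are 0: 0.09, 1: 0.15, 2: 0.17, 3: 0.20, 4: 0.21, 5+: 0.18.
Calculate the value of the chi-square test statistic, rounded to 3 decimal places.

Expected counts E_i = n·p_i: 290×0.09 = 26.1, 290×0.15 = 43.5, 290×0.17 = 49.3, 290×0.20 = 58, 290×0.21 = 60.9, 290×0.18 = 52.2.
χ² = (29−26.1)²/26.1 + (48−43.5)²/43.5 + (51−49.3)²/49.3 + (54−58)²/58 + (57−60.9)²/60.9 + (51−52.2)²/52.2
   = 0.3222 + 0.4655 + 0.0586 + 0.2759 + 0.2498 + 0.0276
Sum = 1.400

1.400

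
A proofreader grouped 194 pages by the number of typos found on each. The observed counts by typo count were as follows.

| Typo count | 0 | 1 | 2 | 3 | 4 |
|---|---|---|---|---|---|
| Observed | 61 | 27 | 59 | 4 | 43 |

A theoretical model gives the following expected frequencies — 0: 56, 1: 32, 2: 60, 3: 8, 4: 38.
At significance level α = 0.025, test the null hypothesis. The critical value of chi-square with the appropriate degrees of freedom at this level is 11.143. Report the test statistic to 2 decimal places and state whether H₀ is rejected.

3.90; do not reject

χ² = (61−56)²/56 + (27−32)²/32 + (59−60)²/60 + (4−8)²/8 + (43−38)²/38
   = 0.446 + 0.781 + 0.017 + 2.000 + 0.658
Sum = 3.90
df = 4. Since 3.90 < 11.143, we do not reject H₀.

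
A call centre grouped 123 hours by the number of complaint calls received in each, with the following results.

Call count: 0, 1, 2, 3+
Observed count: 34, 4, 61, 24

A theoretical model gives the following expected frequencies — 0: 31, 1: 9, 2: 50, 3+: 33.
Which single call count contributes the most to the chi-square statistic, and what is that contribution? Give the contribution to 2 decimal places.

1, 2.78

cat         O        E   (O−E)²/E
0          34       31      0.290
1           4        9      2.778
2          61       50      2.420
3+         24       33      2.455
The largest term is for 1: 2.78.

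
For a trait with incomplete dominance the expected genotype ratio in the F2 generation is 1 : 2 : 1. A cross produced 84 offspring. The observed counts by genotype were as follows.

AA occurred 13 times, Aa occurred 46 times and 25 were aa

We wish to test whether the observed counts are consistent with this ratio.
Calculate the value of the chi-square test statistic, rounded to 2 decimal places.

Ratio total = 4. Expected counts: 84×1/4 = 21, 84×2/4 = 42, 84×1/4 = 21.
cat         O        E   (O−E)²/E
AA         13       21      3.048
Aa         46       42      0.381
aa         25       21      0.762
Sum = 4.19

4.19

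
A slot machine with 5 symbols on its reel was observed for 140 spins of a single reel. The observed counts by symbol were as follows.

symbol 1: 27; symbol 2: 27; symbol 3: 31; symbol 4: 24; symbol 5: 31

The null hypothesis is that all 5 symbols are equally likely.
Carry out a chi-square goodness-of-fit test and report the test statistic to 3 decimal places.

1.286

Under H₀ each category has probability 1/5, so each expected count is 140/5 = 28.
χ² = (27−28)²/28 + (27−28)²/28 + (31−28)²/28 + (24−28)²/28 + (31−28)²/28
   = 0.0357 + 0.0357 + 0.3214 + 0.5714 + 0.3214
Sum = 1.286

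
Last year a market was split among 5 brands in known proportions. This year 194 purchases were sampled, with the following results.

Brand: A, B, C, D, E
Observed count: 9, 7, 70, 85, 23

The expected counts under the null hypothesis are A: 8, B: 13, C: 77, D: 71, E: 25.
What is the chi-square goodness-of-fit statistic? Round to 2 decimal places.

cat         O        E   (O−E)²/E
A           9        8      0.125
B           7       13      2.769
C          70       77      0.636
D          85       71      2.761
E          23       25      0.160
Sum = 6.45

6.45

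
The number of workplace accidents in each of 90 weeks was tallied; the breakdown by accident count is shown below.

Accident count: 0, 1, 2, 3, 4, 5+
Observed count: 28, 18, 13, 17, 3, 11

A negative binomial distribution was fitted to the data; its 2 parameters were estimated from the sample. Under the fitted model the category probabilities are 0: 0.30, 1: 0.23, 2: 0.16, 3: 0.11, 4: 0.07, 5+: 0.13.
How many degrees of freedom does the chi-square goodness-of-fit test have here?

3

There are k = 6 categories and 2 parameters estimated from the data, so df = 6 − 1 − 2 = 3.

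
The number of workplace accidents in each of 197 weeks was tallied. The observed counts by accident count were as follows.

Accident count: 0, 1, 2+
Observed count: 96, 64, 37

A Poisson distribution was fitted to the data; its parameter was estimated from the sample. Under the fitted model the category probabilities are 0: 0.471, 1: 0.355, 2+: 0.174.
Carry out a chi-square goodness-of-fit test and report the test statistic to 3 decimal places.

Expected counts E_i = n·p_i: 197×0.471 = 92.787, 197×0.355 = 69.935, 197×0.174 = 34.278.
cat         O        E   (O−E)²/E
0          96   92.787     0.1113
1          64   69.935     0.5037
2+         37   34.278     0.2162
Sum = 0.831

0.831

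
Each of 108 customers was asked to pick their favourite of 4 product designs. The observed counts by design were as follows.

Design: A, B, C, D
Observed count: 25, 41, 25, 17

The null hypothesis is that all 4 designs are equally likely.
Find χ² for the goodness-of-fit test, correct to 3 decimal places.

11.259

Expected count for each of the 4 categories: 108/4 = 27.
χ² = (25−27)²/27 + (41−27)²/27 + (25−27)²/27 + (17−27)²/27
   = 0.1481 + 7.2593 + 0.1481 + 3.7037
Sum = 11.259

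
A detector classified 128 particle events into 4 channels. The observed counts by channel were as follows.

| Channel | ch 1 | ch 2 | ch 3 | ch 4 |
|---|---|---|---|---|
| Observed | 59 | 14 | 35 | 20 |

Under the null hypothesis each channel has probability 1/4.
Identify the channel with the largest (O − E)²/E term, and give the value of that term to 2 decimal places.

ch 1, 22.78

Expected count for each of the 4 categories: 128/4 = 32.
χ² = (59−32)²/32 + (14−32)²/32 + (35−32)²/32 + (20−32)²/32
   = 22.781 + 10.125 + 0.281 + 4.500
The largest term is for ch 1: 22.78.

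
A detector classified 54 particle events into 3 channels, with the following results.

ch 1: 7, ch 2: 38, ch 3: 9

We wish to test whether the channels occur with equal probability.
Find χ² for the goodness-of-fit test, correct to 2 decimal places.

Expected count for each of the 3 categories: 54/3 = 18.
cat         O        E   (O−E)²/E
ch 1        7       18      6.722
ch 2       38       18     22.222
ch 3        9       18      4.500
Sum = 33.44

33.44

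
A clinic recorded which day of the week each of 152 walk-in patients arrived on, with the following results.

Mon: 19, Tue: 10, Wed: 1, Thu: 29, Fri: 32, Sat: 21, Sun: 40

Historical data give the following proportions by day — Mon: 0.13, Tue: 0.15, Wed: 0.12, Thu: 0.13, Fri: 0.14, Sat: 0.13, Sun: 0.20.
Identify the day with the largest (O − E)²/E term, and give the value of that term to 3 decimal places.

Expected counts E_i = n·p_i: 152×0.13 = 19.76, 152×0.15 = 22.8, 152×0.12 = 18.24, 152×0.13 = 19.76, 152×0.14 = 21.28, 152×0.13 = 19.76, 152×0.20 = 30.4.
χ² = (19−19.76)²/19.76 + (10−22.8)²/22.8 + (1−18.24)²/18.24 + (29−19.76)²/19.76 + (32−21.28)²/21.28 + (21−19.76)²/19.76 + (40−30.4)²/30.4
   = 0.0292 + 7.1860 + 16.2948 + 4.3207 + 5.4003 + 0.0778 + 3.0316
The largest term is for Wed: 16.295.

Wed, 16.295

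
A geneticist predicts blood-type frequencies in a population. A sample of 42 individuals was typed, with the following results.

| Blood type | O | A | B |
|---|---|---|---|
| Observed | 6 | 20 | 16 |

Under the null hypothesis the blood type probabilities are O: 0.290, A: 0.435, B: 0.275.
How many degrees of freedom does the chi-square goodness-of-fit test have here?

2

There are k = 3 categories and no parameters were estimated from the data, so df = 3 − 1 = 2.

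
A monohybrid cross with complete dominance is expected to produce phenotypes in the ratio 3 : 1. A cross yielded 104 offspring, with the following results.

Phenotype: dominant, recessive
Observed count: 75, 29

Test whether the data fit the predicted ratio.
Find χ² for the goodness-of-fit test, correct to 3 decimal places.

Ratio total = 4. Expected counts: 104×3/4 = 78, 104×1/4 = 26.
χ² = (75−78)²/78 + (29−26)²/26
   = 0.1154 + 0.3462
Sum = 0.462

0.462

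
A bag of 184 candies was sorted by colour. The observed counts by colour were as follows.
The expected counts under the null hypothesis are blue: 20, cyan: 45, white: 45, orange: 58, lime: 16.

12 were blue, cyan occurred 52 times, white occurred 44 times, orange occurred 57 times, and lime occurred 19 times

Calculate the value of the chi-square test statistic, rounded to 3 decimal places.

blue: (12 − 20)²/20 = 64/20 = 3.2000
cyan: (52 − 45)²/45 = 49/45 = 1.0889
white: (44 − 45)²/45 = 1/45 = 0.0222
orange: (57 − 58)²/58 = 1/58 = 0.0172
lime: (19 − 16)²/16 = 9/16 = 0.5625
Sum = 4.891

4.891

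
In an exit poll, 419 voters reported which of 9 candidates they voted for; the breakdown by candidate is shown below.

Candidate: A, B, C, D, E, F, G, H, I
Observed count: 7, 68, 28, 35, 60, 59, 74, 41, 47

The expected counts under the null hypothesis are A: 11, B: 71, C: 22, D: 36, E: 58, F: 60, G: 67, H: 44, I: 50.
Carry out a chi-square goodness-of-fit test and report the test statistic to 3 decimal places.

χ² = (7−11)²/11 + (68−71)²/71 + (28−22)²/22 + (35−36)²/36 + (60−58)²/58 + (59−60)²/60 + (74−67)²/67 + (41−44)²/44 + (47−50)²/50
   = 1.4545 + 0.1268 + 1.6364 + 0.0278 + 0.0690 + 0.0167 + 0.7313 + 0.2045 + 0.1800
Sum = 4.447

4.447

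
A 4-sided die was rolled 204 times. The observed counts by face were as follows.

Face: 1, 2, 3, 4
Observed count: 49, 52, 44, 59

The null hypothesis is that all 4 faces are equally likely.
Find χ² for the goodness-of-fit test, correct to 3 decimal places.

2.314

Expected count for each of the 4 categories: 204/4 = 51.
cat         O        E   (O−E)²/E
1          49       51     0.0784
2          52       51     0.0196
3          44       51     0.9608
4          59       51     1.2549
Sum = 2.314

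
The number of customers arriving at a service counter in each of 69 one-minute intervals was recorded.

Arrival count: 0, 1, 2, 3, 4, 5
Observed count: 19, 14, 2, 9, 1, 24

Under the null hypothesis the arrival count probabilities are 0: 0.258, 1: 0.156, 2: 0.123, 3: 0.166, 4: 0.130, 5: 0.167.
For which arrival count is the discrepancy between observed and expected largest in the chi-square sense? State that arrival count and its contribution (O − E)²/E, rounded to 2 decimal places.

5, 13.51

Expected counts E_i = n·p_i: 69×0.258 = 17.802, 69×0.156 = 10.764, 69×0.123 = 8.487, 69×0.166 = 11.454, 69×0.130 = 8.97, 69×0.167 = 11.523.
χ² = (19−17.802)²/17.802 + (14−10.764)²/10.764 + (2−8.487)²/8.487 + (9−11.454)²/11.454 + (1−8.97)²/8.97 + (24−11.523)²/11.523
   = 0.081 + 0.973 + 4.958 + 0.526 + 7.081 + 13.510
The largest term is for 5: 13.51.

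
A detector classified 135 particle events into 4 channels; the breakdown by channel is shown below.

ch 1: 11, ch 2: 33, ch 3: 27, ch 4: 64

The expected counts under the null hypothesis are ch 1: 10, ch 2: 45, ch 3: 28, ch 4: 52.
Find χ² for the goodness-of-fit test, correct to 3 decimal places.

cat         O        E   (O−E)²/E
ch 1       11       10     0.1000
ch 2       33       45     3.2000
ch 3       27       28     0.0357
ch 4       64       52     2.7692
Sum = 6.105

6.105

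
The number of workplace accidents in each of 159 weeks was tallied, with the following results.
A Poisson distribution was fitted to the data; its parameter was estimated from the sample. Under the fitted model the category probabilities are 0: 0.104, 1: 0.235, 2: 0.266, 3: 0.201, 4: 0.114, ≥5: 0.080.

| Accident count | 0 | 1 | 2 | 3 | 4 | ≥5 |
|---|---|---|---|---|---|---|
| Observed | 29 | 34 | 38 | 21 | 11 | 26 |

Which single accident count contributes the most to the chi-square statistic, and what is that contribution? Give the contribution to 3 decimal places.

≥5, 13.865

Expected counts E_i = n·p_i: 159×0.104 = 16.536, 159×0.235 = 37.365, 159×0.266 = 42.294, 159×0.201 = 31.959, 159×0.114 = 18.126, 159×0.080 = 12.72.
0: (29 − 16.536)²/16.536 = 155.351296/16.536 = 9.3947
1: (34 − 37.365)²/37.365 = 11.323225/37.365 = 0.3030
2: (38 − 42.294)²/42.294 = 18.438436/42.294 = 0.4360
3: (21 − 31.959)²/31.959 = 120.099681/31.959 = 3.7579
4: (11 − 18.126)²/18.126 = 50.779876/18.126 = 2.8015
≥5: (26 − 12.72)²/12.72 = 176.3584/12.72 = 13.8647
The largest term is for ≥5: 13.865.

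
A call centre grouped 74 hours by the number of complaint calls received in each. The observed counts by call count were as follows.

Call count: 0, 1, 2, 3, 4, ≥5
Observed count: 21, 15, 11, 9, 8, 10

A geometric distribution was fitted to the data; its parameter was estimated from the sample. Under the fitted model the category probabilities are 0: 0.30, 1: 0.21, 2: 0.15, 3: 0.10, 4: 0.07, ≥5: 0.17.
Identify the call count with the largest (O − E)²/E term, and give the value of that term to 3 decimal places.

4, 1.535

Expected counts E_i = n·p_i: 74×0.30 = 22.2, 74×0.21 = 15.54, 74×0.15 = 11.1, 74×0.10 = 7.4, 74×0.07 = 5.18, 74×0.17 = 12.58.
0: (21 − 22.2)²/22.2 = 1.44/22.2 = 0.0649
1: (15 − 15.54)²/15.54 = 0.2916/15.54 = 0.0188
2: (11 − 11.1)²/11.1 = 0.01/11.1 = 0.0009
3: (9 − 7.4)²/7.4 = 2.56/7.4 = 0.3459
4: (8 − 5.18)²/5.18 = 7.9524/5.18 = 1.5352
≥5: (10 − 12.58)²/12.58 = 6.6564/12.58 = 0.5291
The largest term is for 4: 1.535.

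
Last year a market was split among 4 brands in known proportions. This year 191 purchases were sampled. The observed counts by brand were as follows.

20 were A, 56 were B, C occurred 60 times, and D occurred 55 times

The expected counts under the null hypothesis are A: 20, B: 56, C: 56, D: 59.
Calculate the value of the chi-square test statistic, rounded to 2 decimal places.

cat         O        E   (O−E)²/E
A          20       20      0.000
B          56       56      0.000
C          60       56      0.286
D          55       59      0.271
Sum = 0.56

0.56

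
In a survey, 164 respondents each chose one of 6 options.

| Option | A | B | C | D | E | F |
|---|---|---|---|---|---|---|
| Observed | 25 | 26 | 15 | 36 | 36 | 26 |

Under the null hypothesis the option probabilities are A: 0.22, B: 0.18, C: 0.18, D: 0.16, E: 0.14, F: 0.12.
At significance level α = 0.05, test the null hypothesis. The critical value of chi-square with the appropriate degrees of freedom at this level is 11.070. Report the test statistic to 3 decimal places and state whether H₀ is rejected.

Expected counts E_i = n·p_i: 164×0.22 = 36.08, 164×0.18 = 29.52, 164×0.18 = 29.52, 164×0.16 = 26.24, 164×0.14 = 22.96, 164×0.12 = 19.68.
cat         O        E   (O−E)²/E
A          25    36.08     3.4026
B          26    29.52     0.4197
C          15    29.52     7.1420
D          36    26.24     3.6302
E          36    22.96     7.4060
F          26    19.68     2.0296
Sum = 24.030
df = 5. Since 24.030 > 11.070, we reject H₀.

24.030; reject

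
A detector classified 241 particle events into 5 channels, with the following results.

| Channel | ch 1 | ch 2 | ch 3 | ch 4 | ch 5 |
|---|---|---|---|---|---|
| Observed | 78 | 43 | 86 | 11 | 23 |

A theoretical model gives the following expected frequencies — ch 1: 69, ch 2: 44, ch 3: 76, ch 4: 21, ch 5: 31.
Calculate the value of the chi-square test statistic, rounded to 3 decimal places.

cat         O        E   (O−E)²/E
ch 1       78       69     1.1739
ch 2       43       44     0.0227
ch 3       86       76     1.3158
ch 4       11       21     4.7619
ch 5       23       31     2.0645
Sum = 9.339

9.339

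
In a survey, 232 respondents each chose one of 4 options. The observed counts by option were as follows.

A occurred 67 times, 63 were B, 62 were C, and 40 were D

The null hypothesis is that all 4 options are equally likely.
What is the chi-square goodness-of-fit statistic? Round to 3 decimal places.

7.690

Expected count for each of the 4 categories: 232/4 = 58.
χ² = (67−58)²/58 + (63−58)²/58 + (62−58)²/58 + (40−58)²/58
   = 1.3966 + 0.4310 + 0.2759 + 5.5862
Sum = 7.690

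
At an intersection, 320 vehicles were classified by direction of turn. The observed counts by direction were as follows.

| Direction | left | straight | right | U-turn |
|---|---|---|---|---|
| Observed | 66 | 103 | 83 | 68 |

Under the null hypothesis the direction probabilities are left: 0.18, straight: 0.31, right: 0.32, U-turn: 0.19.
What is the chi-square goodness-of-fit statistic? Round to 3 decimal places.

Expected counts E_i = n·p_i: 320×0.18 = 57.6, 320×0.31 = 99.2, 320×0.32 = 102.4, 320×0.19 = 60.8.
χ² = (66−57.6)²/57.6 + (103−99.2)²/99.2 + (83−102.4)²/102.4 + (68−60.8)²/60.8
   = 1.2250 + 0.1456 + 3.6754 + 0.8526
Sum = 5.899

5.899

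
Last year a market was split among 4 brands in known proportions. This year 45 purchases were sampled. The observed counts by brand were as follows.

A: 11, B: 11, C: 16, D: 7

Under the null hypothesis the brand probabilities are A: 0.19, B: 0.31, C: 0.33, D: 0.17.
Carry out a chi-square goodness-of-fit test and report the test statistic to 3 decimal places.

1.470

Expected counts E_i = n·p_i: 45×0.19 = 8.55, 45×0.31 = 13.95, 45×0.33 = 14.85, 45×0.17 = 7.65.
cat         O        E   (O−E)²/E
A          11     8.55     0.7020
B          11    13.95     0.6238
C          16    14.85     0.0891
D           7     7.65     0.0552
Sum = 1.470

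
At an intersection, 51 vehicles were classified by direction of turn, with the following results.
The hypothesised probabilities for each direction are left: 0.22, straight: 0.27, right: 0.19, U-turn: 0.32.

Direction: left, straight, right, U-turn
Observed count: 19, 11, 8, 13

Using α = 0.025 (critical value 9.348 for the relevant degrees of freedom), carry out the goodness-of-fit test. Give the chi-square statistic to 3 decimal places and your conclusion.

6.922; do not reject

Expected counts E_i = n·p_i: 51×0.22 = 11.22, 51×0.27 = 13.77, 51×0.19 = 9.69, 51×0.32 = 16.32.
χ² = (19−11.22)²/11.22 + (11−13.77)²/13.77 + (8−9.69)²/9.69 + (13−16.32)²/16.32
   = 5.3947 + 0.5572 + 0.2947 + 0.6754
Sum = 6.922
df = 3. Since 6.922 < 9.348, we do not reject H₀.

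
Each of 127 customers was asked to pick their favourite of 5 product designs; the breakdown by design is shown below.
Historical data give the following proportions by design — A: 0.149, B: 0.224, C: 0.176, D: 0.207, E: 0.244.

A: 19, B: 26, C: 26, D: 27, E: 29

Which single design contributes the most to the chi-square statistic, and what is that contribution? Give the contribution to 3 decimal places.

Expected counts E_i = n·p_i: 127×0.149 = 18.923, 127×0.224 = 28.448, 127×0.176 = 22.352, 127×0.207 = 26.289, 127×0.244 = 30.988.
χ² = (19−18.923)²/18.923 + (26−28.448)²/28.448 + (26−22.352)²/22.352 + (27−26.289)²/26.289 + (29−30.988)²/30.988
   = 0.0003 + 0.2107 + 0.5954 + 0.0192 + 0.1275
The largest term is for C: 0.595.

C, 0.595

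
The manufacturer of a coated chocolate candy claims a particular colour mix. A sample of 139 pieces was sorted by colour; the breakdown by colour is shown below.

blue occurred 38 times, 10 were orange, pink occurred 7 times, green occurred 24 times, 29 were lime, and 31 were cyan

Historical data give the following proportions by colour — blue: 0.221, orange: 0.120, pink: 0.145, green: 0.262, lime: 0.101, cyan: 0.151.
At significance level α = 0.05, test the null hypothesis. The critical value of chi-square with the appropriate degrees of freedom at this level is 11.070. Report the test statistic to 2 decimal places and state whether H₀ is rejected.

Expected counts E_i = n·p_i: 139×0.221 = 30.719, 139×0.120 = 16.68, 139×0.145 = 20.155, 139×0.262 = 36.418, 139×0.101 = 14.039, 139×0.151 = 20.989.
χ² = (38−30.719)²/30.719 + (10−16.68)²/16.68 + (7−20.155)²/20.155 + (24−36.418)²/36.418 + (29−14.039)²/14.039 + (31−20.989)²/20.989
   = 1.726 + 2.675 + 8.586 + 4.234 + 15.944 + 4.775
Sum = 37.94
df = 5. Since 37.94 > 11.070, we reject H₀.

37.94; reject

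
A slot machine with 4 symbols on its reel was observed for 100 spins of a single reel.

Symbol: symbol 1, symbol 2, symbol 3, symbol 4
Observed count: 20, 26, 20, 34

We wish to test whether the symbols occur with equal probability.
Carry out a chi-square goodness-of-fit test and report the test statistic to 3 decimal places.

Expected count for each of the 4 categories: 100/4 = 25.
symbol 1: (20 − 25)²/25 = 25/25 = 1.0000
symbol 2: (26 − 25)²/25 = 1/25 = 0.0400
symbol 3: (20 − 25)²/25 = 25/25 = 1.0000
symbol 4: (34 − 25)²/25 = 81/25 = 3.2400
Sum = 5.280

5.280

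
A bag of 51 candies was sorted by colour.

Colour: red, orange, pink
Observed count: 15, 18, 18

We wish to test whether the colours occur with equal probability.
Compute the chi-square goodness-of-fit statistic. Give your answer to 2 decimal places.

Under H₀ each category has probability 1/3, so each expected count is 51/3 = 17.
χ² = (15−17)²/17 + (18−17)²/17 + (18−17)²/17
   = 0.235 + 0.059 + 0.059
Sum = 0.35

0.35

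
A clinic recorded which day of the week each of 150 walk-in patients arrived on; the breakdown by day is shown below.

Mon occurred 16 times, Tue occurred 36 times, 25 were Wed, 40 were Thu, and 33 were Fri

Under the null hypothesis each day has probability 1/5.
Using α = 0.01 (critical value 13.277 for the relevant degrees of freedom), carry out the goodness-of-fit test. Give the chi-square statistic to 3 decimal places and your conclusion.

Under H₀ each category has probability 1/5, so each expected count is 150/5 = 30.
cat         O        E   (O−E)²/E
Mon        16       30     6.5333
Tue        36       30     1.2000
Wed        25       30     0.8333
Thu        40       30     3.3333
Fri        33       30     0.3000
Sum = 12.200
df = 4. Since 12.200 < 13.277, we do not reject H₀.

12.200; do not reject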